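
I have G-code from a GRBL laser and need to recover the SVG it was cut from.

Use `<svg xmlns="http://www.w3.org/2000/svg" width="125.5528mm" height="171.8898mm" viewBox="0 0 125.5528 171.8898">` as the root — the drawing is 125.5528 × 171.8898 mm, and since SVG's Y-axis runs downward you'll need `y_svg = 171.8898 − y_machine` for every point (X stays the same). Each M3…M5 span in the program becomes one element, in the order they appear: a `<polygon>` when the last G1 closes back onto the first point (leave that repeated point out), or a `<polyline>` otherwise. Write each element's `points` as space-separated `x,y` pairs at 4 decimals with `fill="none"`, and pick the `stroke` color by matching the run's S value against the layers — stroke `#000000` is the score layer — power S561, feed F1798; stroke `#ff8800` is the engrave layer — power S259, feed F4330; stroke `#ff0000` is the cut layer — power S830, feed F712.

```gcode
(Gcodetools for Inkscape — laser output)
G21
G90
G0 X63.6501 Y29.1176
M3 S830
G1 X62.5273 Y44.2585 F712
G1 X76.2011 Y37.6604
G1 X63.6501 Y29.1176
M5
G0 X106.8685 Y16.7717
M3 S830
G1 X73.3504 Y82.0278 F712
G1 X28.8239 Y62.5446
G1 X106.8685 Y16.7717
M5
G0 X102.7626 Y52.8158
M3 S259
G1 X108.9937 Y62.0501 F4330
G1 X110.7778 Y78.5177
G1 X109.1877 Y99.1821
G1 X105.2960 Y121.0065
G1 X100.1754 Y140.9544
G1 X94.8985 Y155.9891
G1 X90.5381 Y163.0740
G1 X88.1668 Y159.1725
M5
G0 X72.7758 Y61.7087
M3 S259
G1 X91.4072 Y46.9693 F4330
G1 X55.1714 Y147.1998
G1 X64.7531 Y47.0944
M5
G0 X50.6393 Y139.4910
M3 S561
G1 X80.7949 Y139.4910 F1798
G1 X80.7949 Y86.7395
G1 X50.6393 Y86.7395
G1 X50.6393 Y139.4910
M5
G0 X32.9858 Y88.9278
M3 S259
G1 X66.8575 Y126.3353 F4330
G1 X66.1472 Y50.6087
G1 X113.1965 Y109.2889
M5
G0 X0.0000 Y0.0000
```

Each laser-on run becomes one SVG element. Flip Y back into SVG space with y_svg = 171.8898 − y_machine.

Run 1: S830 ⇒ cut layer `#ff0000`. The run returns to its start, so emit a `<polygon>` with points (Y-flipped): 63.6501,142.7722 62.5273,127.6313 76.2011,134.2294.

Run 2: the run's S830 means `#ff0000` (cut). The run returns to its start, so emit a `<polygon>` with points (Y-flipped): 106.8685,155.1181 73.3504,89.8620 28.8239,109.3452.

Run 3: S259 ⇒ engrave layer `#ff8800`. The run is open, so emit a `<polyline>` with points (Y-flipped): 102.7626,119.0740 108.9937,109.8397 110.7778,93.3721 109.1877,72.7077 105.2960,50.8833 100.1754,30.9354 94.8985,15.9007 90.5381,8.8158 88.1668,12.7173.

Run 4: S259 ⇒ engrave layer `#ff8800`. The run is open, so emit a `<polyline>` with points (Y-flipped): 72.7758,110.1811 91.4072,124.9205 55.1714,24.6900 64.7531,124.7954.

Run 5: the run's S561 means `#000000` (score). The run returns to its start, so emit a `<polygon>` with points (Y-flipped): 50.6393,32.3988 80.7949,32.3988 80.7949,85.1503 50.6393,85.1503.

Run 6: power S259 maps to stroke `#ff8800` (engrave). The run is open, so emit a `<polyline>` with points (Y-flipped): 32.9858,82.9620 66.8575,45.5545 66.1472,121.2811 113.1965,62.6009.

<svg xmlns="http://www.w3.org/2000/svg" width="125.5528mm" height="171.8898mm" viewBox="0 0 125.5528 171.8898">
  <polygon points="63.6501,142.7722 62.5273,127.6313 76.2011,134.2294" fill="none" stroke="#ff0000"/>
  <polygon points="106.8685,155.1181 73.3504,89.8620 28.8239,109.3452" fill="none" stroke="#ff0000"/>
  <polyline points="102.7626,119.0740 108.9937,109.8397 110.7778,93.3721 109.1877,72.7077 105.2960,50.8833 100.1754,30.9354 94.8985,15.9007 90.5381,8.8158 88.1668,12.7173" fill="none" stroke="#ff8800"/>
  <polyline points="72.7758,110.1811 91.4072,124.9205 55.1714,24.6900 64.7531,124.7954" fill="none" stroke="#ff8800"/>
  <polygon points="50.6393,32.3988 80.7949,32.3988 80.7949,85.1503 50.6393,85.1503" fill="none" stroke="#000000"/>
  <polyline points="32.9858,82.9620 66.8575,45.5545 66.1472,121.2811 113.1965,62.6009" fill="none" stroke="#ff8800"/>
</svg>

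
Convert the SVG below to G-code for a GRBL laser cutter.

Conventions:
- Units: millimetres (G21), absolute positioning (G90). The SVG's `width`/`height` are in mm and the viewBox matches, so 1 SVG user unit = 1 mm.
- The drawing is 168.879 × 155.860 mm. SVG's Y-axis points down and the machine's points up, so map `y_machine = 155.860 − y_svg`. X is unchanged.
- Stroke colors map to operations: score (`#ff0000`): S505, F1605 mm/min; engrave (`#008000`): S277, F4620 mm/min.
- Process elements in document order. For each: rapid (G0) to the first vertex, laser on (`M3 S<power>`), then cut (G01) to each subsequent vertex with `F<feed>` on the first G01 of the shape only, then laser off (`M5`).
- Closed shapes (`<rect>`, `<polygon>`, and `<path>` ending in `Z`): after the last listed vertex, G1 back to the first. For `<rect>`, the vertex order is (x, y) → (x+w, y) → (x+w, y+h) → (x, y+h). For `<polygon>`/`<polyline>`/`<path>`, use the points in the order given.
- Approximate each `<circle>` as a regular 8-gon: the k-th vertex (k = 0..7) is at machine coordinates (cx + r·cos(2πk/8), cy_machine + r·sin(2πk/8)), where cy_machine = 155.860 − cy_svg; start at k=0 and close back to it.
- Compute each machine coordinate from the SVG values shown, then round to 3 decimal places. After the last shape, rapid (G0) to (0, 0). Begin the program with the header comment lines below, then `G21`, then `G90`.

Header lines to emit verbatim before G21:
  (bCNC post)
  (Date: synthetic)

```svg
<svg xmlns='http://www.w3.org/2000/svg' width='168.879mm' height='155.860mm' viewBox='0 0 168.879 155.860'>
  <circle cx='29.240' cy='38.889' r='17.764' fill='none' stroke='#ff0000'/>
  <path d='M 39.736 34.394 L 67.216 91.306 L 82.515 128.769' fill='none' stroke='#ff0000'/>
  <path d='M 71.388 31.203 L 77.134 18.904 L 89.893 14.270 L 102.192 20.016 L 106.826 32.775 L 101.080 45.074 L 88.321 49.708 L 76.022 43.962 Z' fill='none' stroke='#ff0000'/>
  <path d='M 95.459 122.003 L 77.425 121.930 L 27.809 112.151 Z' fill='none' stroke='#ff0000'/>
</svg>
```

viewBox `0 0 168.879 155.860` with mm width/height → 1 unit = 1 mm. Flip: y_m = 155.860 − y_svg.

**Shape 1** — `<circle>` circle, stroke `#ff0000` → score (S505, F1605). Machine vertices: (47.004,116.971) → (41.801,129.532) → (29.240,134.735) → (16.679,129.532) → (11.476,116.971) → (16.679,104.410) → (29.240,99.207) → (41.801,104.410) → (47.004,116.971). Closed: final G1 returns to the first vertex.

**Shape 2** — `<path>` open polyline, stroke `#ff0000` → score (S505, F1605). Machine vertices: (39.736,121.466) → (67.216,64.554) → (82.515,27.091). Open path.

**Shape 3** — `<path>` regular polygon, stroke `#ff0000` → score (S505, F1605). Machine vertices: (71.388,124.657) → (77.134,136.956) → (89.893,141.590) → (102.192,135.844) → (106.826,123.085) → (101.080,110.786) → (88.321,106.152) → (76.022,111.898) → (71.388,124.657). Closed: final G1 returns to the first vertex.

**Shape 4** — `<path>` closed polygon, stroke `#ff0000` → score (S505, F1605). Machine vertices: (95.459,33.857) → (77.425,33.930) → (27.809,43.709) → (95.459,33.857). Closed: final G1 returns to the first vertex.

(bCNC post)
(Date: synthetic)
G21
G90
G0 X47.004 Y116.971
M3 S505
G01 X41.801 Y129.532 F1605
G01 X29.240 Y134.735
G01 X16.679 Y129.532
G01 X11.476 Y116.971
G01 X16.679 Y104.410
G01 X29.240 Y99.207
G01 X41.801 Y104.410
G01 X47.004 Y116.971
M5
G0 X39.736 Y121.466
M3 S505
G01 X67.216 Y64.554 F1605
G01 X82.515 Y27.091
M5
G0 X71.388 Y124.657
M3 S505
G01 X77.134 Y136.956 F1605
G01 X89.893 Y141.590
G01 X102.192 Y135.844
G01 X106.826 Y123.085
G01 X101.080 Y110.786
G01 X88.321 Y106.152
G01 X76.022 Y111.898
G01 X71.388 Y124.657
M5
G0 X95.459 Y33.857
M3 S505
G01 X77.425 Y33.930 F1605
G01 X27.809 Y43.709
G01 X95.459 Y33.857
M5
G0 X0.000 Y0.000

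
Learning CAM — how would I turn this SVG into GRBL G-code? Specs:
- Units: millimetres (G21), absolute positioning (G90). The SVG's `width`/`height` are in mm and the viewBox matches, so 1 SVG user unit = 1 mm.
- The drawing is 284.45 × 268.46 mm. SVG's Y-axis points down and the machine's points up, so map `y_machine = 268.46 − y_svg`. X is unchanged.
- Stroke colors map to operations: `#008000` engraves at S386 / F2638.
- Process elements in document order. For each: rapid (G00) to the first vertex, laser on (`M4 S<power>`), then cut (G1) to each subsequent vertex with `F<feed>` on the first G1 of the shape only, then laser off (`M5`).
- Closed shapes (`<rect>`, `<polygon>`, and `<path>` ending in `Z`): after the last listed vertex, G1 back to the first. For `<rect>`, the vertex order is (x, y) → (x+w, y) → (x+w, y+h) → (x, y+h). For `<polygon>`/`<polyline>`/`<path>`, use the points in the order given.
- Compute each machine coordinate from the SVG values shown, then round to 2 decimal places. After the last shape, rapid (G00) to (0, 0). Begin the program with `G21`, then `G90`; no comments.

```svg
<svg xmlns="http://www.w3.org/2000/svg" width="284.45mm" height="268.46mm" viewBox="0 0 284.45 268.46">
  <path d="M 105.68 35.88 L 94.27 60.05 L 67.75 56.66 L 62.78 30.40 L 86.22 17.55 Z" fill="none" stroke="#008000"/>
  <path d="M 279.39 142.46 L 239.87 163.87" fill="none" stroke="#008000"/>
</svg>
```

G21
G90
G00 X105.68 Y232.58
M4 S386
G1 X94.27 Y208.41 F2638
G1 X67.75 Y211.80
G1 X62.78 Y238.06
G1 X86.22 Y250.91
G1 X105.68 Y232.58
M5
G00 X279.39 Y126.00
M4 S386
G1 X239.87 Y104.59 F2638
M5
G00 X0.00 Y0.00

1 u = 1 mm; y_m = 268.46 − y.

[1] `<path>` regular polygon, #008000→engrave S386 F2638: (105.68,232.58) → (94.27,208.41) → (67.75,211.80) → (62.78,238.06) → (86.22,250.91) → (105.68,232.58) (closed)

[2] `<path>` line segment, #008000→engrave S386 F2638: (279.39,126.00) → (239.87,104.59)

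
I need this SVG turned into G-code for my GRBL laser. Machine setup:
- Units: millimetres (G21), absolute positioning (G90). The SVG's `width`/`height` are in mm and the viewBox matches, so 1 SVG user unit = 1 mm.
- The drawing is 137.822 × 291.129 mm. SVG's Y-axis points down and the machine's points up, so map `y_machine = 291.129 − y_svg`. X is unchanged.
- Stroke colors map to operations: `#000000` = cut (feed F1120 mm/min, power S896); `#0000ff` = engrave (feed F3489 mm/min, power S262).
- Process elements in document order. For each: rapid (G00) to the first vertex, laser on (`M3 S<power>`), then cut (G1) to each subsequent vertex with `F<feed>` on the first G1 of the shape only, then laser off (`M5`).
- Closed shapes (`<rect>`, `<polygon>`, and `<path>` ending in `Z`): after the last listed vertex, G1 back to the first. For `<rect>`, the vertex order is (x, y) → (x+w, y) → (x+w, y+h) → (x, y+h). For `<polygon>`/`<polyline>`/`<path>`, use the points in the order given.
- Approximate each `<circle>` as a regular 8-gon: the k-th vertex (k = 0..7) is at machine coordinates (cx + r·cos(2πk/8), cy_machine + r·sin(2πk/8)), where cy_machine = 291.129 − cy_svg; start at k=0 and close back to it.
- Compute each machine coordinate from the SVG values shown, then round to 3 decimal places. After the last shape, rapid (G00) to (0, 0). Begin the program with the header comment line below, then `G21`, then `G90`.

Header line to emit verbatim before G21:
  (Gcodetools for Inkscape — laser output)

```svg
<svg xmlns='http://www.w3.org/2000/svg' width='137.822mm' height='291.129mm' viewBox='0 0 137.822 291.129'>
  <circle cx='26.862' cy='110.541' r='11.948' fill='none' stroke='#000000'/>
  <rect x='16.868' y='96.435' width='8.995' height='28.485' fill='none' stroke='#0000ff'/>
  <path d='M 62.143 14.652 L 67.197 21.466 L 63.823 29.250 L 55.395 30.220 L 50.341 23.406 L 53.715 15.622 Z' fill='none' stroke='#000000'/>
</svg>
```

1 u = 1 mm; y_m = 291.129 − y.

[1] `<circle>` circle, #000000→cut S896 F1120: (38.810,180.588) → (35.311,189.037) → (26.862,192.536) → (18.413,189.037) → (14.914,180.588) → (18.413,172.139) → (26.862,168.640) → (35.311,172.139) → (38.810,180.588) (closed)

[2] `<rect>` rectangle, #0000ff→engrave S262 F3489: (16.868,194.694) → (25.863,194.694) → (25.863,166.209) → (16.868,166.209) → (16.868,194.694) (closed)

[3] `<path>` regular polygon, #000000→cut S896 F1120: (62.143,276.477) → (67.197,269.663) → (63.823,261.879) → (55.395,260.909) → (50.341,267.723) → (53.715,275.507) → (62.143,276.477) (closed)

(Gcodetools for Inkscape — laser output)
G21
G90
G00 X38.810 Y180.588
M3 S896
G1 X35.311 Y189.037 F1120
G1 X26.862 Y192.536
G1 X18.413 Y189.037
G1 X14.914 Y180.588
G1 X18.413 Y172.139
G1 X26.862 Y168.640
G1 X35.311 Y172.139
G1 X38.810 Y180.588
M5
G00 X16.868 Y194.694
M3 S262
G1 X25.863 Y194.694 F3489
G1 X25.863 Y166.209
G1 X16.868 Y166.209
G1 X16.868 Y194.694
M5
G00 X62.143 Y276.477
M3 S896
G1 X67.197 Y269.663 F1120
G1 X63.823 Y261.879
G1 X55.395 Y260.909
G1 X50.341 Y267.723
G1 X53.715 Y275.507
G1 X62.143 Y276.477
M5
G00 X0.000 Y0.000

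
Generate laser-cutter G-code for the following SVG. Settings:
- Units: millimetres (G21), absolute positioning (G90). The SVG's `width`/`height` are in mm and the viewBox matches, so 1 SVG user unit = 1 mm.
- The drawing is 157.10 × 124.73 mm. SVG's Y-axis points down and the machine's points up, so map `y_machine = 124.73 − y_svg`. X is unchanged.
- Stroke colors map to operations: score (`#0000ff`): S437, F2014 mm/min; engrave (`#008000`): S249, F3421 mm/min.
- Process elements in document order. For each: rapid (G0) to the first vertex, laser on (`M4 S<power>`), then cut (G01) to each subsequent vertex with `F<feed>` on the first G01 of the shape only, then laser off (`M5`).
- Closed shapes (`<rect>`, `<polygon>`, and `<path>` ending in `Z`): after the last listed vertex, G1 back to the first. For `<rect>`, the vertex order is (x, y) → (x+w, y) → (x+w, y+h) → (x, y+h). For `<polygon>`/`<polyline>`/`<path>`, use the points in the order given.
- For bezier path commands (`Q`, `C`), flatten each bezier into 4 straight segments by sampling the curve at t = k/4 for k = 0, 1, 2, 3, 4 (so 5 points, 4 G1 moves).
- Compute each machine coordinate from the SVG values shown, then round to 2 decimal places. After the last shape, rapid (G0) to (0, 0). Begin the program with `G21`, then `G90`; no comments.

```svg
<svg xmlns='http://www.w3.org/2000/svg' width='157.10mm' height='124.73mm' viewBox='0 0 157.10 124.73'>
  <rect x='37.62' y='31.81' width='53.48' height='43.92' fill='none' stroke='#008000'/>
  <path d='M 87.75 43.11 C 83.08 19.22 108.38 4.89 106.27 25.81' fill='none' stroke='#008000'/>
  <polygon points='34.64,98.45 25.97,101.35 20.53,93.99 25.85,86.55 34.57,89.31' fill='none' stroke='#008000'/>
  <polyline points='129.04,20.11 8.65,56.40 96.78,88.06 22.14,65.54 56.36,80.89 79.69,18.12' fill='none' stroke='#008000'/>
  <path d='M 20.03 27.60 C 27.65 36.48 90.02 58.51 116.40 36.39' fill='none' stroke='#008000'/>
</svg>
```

G21
G90
G0 X37.62 Y92.92
M4 S249
G01 X91.10 Y92.92 F3421
G01 X91.10 Y49.00
G01 X37.62 Y49.00
G01 X37.62 Y92.92
M5
G0 X87.75 Y81.62
M4 S249
G01 X88.97 Y97.34 F3421
G01 X96.05 Y107.07
G01 X103.61 Y108.40
G01 X106.27 Y98.92
M5
G0 X34.64 Y26.28
M4 S249
G01 X25.97 Y23.38 F3421
G01 X20.53 Y30.74
G01 X25.85 Y38.18
G01 X34.57 Y35.42
G01 X34.64 Y26.28
M5
G0 X129.04 Y104.62
M4 S249
G01 X8.65 Y68.33 F3421
G01 X96.78 Y36.67
G01 X22.14 Y59.19
G01 X56.36 Y43.84
G01 X79.69 Y106.61
M5
G0 X20.03 Y97.13
M4 S249
G01 X34.59 Y88.90 F3421
G01 X61.18 Y81.11
G01 X91.28 Y79.13
G01 X116.40 Y88.34
M5
G0 X0.00 Y0.00

Since the viewBox matches the mm dimensions, user units are millimetres directly. The only transform is the Y-flip y_m = 124.73 − y_svg.

Shape 1 is a rectangle drawn with `<rect>`. Its stroke #008000 means engrave at S249, F3421. After flipping Y the toolpath is (37.62,92.92) → (91.10,92.92) → (91.10,49.00) → (37.62,49.00) → (37.62,92.92), returning to the start.

Shape 2 is a cubic bezier drawn with `<path>`. Its stroke #008000 means engrave at S249, F3421. After flipping Y the toolpath is (87.75,81.62) → (88.97,97.34) → (96.05,107.07) → (103.61,108.40) → (106.27,98.92).

Shape 3 is a regular polygon drawn with `<polygon>`. Its stroke #008000 means engrave at S249, F3421. After flipping Y the toolpath is (34.64,26.28) → (25.97,23.38) → (20.53,30.74) → (25.85,38.18) → (34.57,35.42) → (34.64,26.28), returning to the start.

Shape 4 is a open polyline drawn with `<polyline>`. Its stroke #008000 means engrave at S249, F3421. After flipping Y the toolpath is (129.04,104.62) → (8.65,68.33) → (96.78,36.67) → (22.14,59.19) → (56.36,43.84) → (79.69,106.61).

Shape 5 is a cubic bezier drawn with `<path>`. Its stroke #008000 means engrave at S249, F3421. After flipping Y the toolpath is (20.03,97.13) → (34.59,88.90) → (61.18,81.11) → (91.28,79.13) → (116.40,88.34).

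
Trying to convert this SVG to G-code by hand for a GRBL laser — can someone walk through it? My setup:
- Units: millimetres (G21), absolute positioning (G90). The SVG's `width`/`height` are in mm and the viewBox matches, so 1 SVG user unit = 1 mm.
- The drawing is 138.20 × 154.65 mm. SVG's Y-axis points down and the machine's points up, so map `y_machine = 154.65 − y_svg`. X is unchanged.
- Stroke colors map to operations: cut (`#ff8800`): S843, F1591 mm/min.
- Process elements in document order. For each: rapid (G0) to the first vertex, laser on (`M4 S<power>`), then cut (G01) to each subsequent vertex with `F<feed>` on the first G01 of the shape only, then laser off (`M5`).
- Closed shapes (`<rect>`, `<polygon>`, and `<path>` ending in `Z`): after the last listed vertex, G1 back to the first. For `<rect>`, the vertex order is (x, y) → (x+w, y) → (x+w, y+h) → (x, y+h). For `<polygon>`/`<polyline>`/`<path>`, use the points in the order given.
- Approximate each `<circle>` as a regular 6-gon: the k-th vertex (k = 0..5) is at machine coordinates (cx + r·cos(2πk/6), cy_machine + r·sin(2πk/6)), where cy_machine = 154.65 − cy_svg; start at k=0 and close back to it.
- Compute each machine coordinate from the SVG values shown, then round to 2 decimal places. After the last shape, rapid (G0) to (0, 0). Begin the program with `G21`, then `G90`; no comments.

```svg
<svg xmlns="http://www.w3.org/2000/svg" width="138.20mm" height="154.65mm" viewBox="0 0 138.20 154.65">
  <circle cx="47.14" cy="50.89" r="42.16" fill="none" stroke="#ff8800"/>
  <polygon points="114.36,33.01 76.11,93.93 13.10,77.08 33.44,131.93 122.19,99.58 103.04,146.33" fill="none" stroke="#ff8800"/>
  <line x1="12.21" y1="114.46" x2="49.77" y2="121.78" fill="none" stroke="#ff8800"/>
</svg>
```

1 u = 1 mm; y_m = 154.65 − y.

[1] `<circle>` circle, #ff8800→cut S843 F1591: (89.30,103.76) → (68.22,140.27) → (26.06,140.27) → (4.98,103.76) → (26.06,67.25) → (68.22,67.25) → (89.30,103.76) (closed)

[2] `<polygon>` closed polygon, #ff8800→cut S843 F1591: (114.36,121.64) → (76.11,60.72) → (13.10,77.57) → (33.44,22.72) → (122.19,55.07) → (103.04,8.32) → (114.36,121.64) (closed)

[3] `<line>` line segment, #ff8800→cut S843 F1591: (12.21,40.19) → (49.77,32.87)

G21
G90
G0 X89.30 Y103.76
M4 S843
G01 X68.22 Y140.27 F1591
G01 X26.06 Y140.27
G01 X4.98 Y103.76
G01 X26.06 Y67.25
G01 X68.22 Y67.25
G01 X89.30 Y103.76
M5
G0 X114.36 Y121.64
M4 S843
G01 X76.11 Y60.72 F1591
G01 X13.10 Y77.57
G01 X33.44 Y22.72
G01 X122.19 Y55.07
G01 X103.04 Y8.32
G01 X114.36 Y121.64
M5
G0 X12.21 Y40.19
M4 S843
G01 X49.77 Y32.87 F1591
M5
G0 X0.00 Y0.00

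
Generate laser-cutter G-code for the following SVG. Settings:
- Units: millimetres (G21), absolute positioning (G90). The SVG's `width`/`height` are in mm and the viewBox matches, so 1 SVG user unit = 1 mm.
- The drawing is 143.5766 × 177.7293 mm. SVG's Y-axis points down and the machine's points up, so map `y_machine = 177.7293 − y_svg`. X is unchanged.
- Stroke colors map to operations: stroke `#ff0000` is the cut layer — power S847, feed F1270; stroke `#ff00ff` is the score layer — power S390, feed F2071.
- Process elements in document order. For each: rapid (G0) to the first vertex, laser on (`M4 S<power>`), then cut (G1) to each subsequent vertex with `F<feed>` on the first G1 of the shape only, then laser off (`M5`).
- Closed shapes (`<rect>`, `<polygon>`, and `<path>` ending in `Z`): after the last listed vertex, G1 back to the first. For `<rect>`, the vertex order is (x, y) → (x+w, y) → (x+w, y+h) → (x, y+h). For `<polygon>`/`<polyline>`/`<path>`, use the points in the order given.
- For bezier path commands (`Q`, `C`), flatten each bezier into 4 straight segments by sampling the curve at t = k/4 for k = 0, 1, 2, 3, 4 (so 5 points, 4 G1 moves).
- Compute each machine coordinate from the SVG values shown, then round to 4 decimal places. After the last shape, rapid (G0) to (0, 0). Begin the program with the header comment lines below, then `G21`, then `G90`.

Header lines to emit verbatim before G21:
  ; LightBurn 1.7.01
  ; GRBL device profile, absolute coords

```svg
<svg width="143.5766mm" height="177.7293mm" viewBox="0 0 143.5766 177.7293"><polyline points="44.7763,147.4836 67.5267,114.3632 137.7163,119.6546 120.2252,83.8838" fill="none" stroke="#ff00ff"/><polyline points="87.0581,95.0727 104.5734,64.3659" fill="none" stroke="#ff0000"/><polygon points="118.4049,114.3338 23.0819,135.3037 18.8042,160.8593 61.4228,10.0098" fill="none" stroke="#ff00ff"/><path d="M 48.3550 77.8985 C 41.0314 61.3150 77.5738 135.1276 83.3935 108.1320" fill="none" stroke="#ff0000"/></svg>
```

; LightBurn 1.7.01
; GRBL device profile, absolute coords
G21
G90
G0 X44.7763 Y30.2457
M4 S390
G1 X67.5267 Y63.3661 F2071
G1 X137.7163 Y58.0747
G1 X120.2252 Y93.8455
M5
G0 X87.0581 Y82.6566
M4 S847
G1 X104.5734 Y113.3634 F1270
M5
G0 X118.4049 Y63.3955
M4 S390
G1 X23.0819 Y42.4256 F2071
G1 X18.8042 Y16.8700
G1 X61.4228 Y167.7195
G1 X118.4049 Y63.3955
M5
G0 X48.3550 Y99.8308
M4 S847
G1 X49.9217 Y98.3067 F1270
G1 X60.9455 Y80.8095
G1 X74.4337 Y65.2646
G1 X83.3935 Y69.5973
M5
G0 X0.0000 Y0.0000

1 u = 1 mm; y_m = 177.7293 − y.

[1] `<polyline>` open polyline, #ff00ff→score S390 F2071: (44.7763,30.2457) → (67.5267,63.3661) → (137.7163,58.0747) → (120.2252,93.8455)

[2] `<polyline>` line segment, #ff0000→cut S847 F1270: (87.0581,82.6566) → (104.5734,113.3634)

[3] `<polygon>` closed polygon, #ff00ff→score S390 F2071: (118.4049,63.3955) → (23.0819,42.4256) → (18.8042,16.8700) → (61.4228,167.7195) → (118.4049,63.3955) (closed)

[4] `<path>` cubic bezier, #ff0000→cut S847 F1270: (48.3550,99.8308) → (49.9217,98.3067) → (60.9455,80.8095) → (74.4337,65.2646) → (83.3935,69.5973)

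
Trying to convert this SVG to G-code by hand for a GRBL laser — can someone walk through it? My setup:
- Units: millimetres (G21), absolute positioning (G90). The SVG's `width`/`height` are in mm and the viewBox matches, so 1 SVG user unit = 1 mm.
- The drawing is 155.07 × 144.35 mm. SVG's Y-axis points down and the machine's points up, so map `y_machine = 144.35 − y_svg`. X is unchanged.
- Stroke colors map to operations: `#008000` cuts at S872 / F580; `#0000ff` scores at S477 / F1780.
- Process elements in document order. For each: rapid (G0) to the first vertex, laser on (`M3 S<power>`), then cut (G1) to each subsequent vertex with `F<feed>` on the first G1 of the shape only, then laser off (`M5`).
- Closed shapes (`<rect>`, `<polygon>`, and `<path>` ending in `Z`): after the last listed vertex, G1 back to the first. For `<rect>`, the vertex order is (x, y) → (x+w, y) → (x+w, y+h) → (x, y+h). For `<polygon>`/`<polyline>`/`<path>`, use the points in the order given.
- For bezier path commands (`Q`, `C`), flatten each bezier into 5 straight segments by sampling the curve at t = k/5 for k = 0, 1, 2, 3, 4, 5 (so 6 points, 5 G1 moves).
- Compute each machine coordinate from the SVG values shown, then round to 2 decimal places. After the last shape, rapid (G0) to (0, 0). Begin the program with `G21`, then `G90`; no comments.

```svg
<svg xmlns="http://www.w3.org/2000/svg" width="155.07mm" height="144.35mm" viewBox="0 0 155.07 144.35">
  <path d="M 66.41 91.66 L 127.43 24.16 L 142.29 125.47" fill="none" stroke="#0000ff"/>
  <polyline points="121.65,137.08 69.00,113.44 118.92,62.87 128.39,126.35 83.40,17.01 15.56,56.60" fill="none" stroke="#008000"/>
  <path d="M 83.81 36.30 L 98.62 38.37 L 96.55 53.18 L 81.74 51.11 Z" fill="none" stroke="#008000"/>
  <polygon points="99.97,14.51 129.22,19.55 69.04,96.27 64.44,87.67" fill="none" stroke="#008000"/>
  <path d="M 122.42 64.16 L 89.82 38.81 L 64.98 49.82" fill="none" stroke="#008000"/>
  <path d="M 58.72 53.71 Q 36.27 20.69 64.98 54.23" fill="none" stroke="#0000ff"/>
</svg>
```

G21
G90
G0 X66.41 Y52.69
M3 S477
G1 X127.43 Y120.19 F1780
G1 X142.29 Y18.88
M5
G0 X121.65 Y7.27
M3 S872
G1 X69.00 Y30.91 F580
G1 X118.92 Y81.48
G1 X128.39 Y18.00
G1 X83.40 Y127.34
G1 X15.56 Y87.75
M5
G0 X83.81 Y108.05
M3 S872
G1 X98.62 Y105.98 F580
G1 X96.55 Y91.17
G1 X81.74 Y93.24
G1 X83.81 Y108.05
M5
G0 X99.97 Y129.84
M3 S872
G1 X129.22 Y124.80 F580
G1 X69.04 Y48.08
G1 X64.44 Y56.68
G1 X99.97 Y129.84
M5
G0 X122.42 Y80.19
M3 S872
G1 X89.82 Y105.54 F580
G1 X64.98 Y94.53
M5
G0 X58.72 Y90.64
M3 S477
G1 X51.79 Y101.19 F1780
G1 X48.95 Y106.41
G1 X50.20 Y106.30
G1 X55.54 Y100.87
G1 X64.98 Y90.12
M5
G0 X0.00 Y0.00

1 u = 1 mm; y_m = 144.35 − y.

[1] `<path>` open polyline, #0000ff→score S477 F1780: (66.41,52.69) → (127.43,120.19) → (142.29,18.88)

[2] `<polyline>` open polyline, #008000→cut S872 F580: (121.65,7.27) → (69.00,30.91) → (118.92,81.48) → (128.39,18.00) → (83.40,127.34) → (15.56,87.75)

[3] `<path>` regular polygon, #008000→cut S872 F580: (83.81,108.05) → (98.62,105.98) → (96.55,91.17) → (81.74,93.24) → (83.81,108.05) (closed)

[4] `<polygon>` closed polygon, #008000→cut S872 F580: (99.97,129.84) → (129.22,124.80) → (69.04,48.08) → (64.44,56.68) → (99.97,129.84) (closed)

[5] `<path>` open polyline, #008000→cut S872 F580: (122.42,80.19) → (89.82,105.54) → (64.98,94.53)

[6] `<path>` quadratic bezier, #0000ff→score S477 F1780: (58.72,90.64) → (51.79,101.19) → (48.95,106.41) → (50.20,106.30) → (55.54,100.87) → (64.98,90.12)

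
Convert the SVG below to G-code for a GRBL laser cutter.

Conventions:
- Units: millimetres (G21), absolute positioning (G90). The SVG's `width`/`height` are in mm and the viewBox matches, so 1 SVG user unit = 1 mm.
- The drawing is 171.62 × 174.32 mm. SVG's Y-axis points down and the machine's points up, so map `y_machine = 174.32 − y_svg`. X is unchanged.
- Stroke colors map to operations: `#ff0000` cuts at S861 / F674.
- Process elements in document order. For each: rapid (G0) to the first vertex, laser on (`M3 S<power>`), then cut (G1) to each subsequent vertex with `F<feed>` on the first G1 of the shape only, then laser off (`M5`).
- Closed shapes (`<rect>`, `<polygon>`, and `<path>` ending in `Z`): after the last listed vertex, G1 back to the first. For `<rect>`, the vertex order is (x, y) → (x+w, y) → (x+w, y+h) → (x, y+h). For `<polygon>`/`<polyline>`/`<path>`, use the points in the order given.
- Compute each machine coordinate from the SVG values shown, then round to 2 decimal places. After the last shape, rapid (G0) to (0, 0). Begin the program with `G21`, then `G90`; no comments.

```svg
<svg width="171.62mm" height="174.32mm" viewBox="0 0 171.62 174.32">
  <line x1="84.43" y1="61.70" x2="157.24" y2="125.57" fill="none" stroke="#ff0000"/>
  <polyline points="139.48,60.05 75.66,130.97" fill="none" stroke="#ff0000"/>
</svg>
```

G21
G90
G0 X84.43 Y112.62
M3 S861
G1 X157.24 Y48.75 F674
M5
G0 X139.48 Y114.27
M3 S861
G1 X75.66 Y43.35 F674
M5
G0 X0.00 Y0.00

viewBox `0 0 171.62 174.32` with mm width/height → 1 unit = 1 mm. Flip: y_m = 174.32 − y_svg.

**Shape 1** — `<line>` line segment, stroke `#ff0000` → cut (S861, F674). Machine vertices: (84.43,112.62) → (157.24,48.75). Open path.

**Shape 2** — `<polyline>` line segment, stroke `#ff0000` → cut (S861, F674). Machine vertices: (139.48,114.27) → (75.66,43.35). Open path.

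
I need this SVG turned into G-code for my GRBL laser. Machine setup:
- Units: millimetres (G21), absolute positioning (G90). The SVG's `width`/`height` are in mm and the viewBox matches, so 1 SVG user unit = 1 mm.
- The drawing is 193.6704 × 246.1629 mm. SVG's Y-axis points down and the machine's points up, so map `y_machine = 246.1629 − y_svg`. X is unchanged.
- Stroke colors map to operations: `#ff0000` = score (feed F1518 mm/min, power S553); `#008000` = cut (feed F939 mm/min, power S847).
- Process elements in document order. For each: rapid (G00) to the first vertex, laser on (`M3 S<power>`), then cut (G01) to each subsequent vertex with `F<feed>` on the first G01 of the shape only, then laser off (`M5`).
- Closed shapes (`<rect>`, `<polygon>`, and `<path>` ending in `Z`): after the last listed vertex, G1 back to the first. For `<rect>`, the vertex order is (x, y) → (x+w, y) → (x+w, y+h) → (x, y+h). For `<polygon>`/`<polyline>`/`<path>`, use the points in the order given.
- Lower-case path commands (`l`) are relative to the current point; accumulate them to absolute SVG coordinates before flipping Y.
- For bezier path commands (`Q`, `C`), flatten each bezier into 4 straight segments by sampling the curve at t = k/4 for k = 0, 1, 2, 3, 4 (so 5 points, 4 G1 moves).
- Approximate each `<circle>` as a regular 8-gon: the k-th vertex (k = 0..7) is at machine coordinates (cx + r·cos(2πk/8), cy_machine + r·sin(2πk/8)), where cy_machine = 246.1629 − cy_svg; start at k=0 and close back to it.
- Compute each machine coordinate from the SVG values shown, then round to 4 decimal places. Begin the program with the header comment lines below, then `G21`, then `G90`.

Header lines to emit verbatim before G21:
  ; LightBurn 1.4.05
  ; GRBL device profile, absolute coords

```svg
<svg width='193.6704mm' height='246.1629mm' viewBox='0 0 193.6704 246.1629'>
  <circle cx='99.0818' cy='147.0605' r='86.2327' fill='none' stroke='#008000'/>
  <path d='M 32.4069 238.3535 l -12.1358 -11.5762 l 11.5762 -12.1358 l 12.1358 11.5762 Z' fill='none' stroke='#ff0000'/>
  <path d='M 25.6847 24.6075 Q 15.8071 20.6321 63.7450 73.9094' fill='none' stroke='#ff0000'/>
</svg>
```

; LightBurn 1.4.05
; GRBL device profile, absolute coords
G21
G90
G00 X185.3145 Y99.1024
M3 S847
G01 X160.0575 Y160.0781 F939
G01 X99.0818 Y185.3351
G01 X38.1061 Y160.0781
G01 X12.8491 Y99.1024
G01 X38.1061 Y38.1267
G01 X99.0818 Y12.8697
G01 X160.0575 Y38.1267
G01 X185.3145 Y99.1024
M5
G00 X32.4069 Y7.8094
M3 S553
G01 X20.2711 Y19.3856 F1518
G01 X31.8473 Y31.5214
G01 X43.9831 Y19.9452
G01 X32.4069 Y7.8094
M5
G00 X25.6847 Y221.5554
M3 S553
G01 X24.3594 Y219.9648 F1518
G01 X30.2610 Y211.2176
G01 X43.3895 Y195.3139
G01 X63.7450 Y172.2535
M5

Since the viewBox matches the mm dimensions, user units are millimetres directly. The only transform is the Y-flip y_m = 246.1629 − y_svg.

Shape 1 is a circle drawn with `<circle>`. Its stroke #008000 means cut at S847, F939. After flipping Y the toolpath is (185.3145,99.1024) → (160.0575,160.0781) → (99.0818,185.3351) → (38.1061,160.0781) → (12.8491,99.1024) → (38.1061,38.1267) → (99.0818,12.8697) → (160.0575,38.1267) → (185.3145,99.1024), returning to the start.

Shape 2 is a regular polygon drawn with `<path>`. Its stroke #ff0000 means score at S553, F1518. After flipping Y the toolpath is (32.4069,7.8094) → (20.2711,19.3856) → (31.8473,31.5214) → (43.9831,19.9452) → (32.4069,7.8094), returning to the start.

Shape 3 is a quadratic bezier drawn with `<path>`. Its stroke #ff0000 means score at S553, F1518. After flipping Y the toolpath is (25.6847,221.5554) → (24.3594,219.9648) → (30.2610,211.2176) → (43.3895,195.3139) → (63.7450,172.2535).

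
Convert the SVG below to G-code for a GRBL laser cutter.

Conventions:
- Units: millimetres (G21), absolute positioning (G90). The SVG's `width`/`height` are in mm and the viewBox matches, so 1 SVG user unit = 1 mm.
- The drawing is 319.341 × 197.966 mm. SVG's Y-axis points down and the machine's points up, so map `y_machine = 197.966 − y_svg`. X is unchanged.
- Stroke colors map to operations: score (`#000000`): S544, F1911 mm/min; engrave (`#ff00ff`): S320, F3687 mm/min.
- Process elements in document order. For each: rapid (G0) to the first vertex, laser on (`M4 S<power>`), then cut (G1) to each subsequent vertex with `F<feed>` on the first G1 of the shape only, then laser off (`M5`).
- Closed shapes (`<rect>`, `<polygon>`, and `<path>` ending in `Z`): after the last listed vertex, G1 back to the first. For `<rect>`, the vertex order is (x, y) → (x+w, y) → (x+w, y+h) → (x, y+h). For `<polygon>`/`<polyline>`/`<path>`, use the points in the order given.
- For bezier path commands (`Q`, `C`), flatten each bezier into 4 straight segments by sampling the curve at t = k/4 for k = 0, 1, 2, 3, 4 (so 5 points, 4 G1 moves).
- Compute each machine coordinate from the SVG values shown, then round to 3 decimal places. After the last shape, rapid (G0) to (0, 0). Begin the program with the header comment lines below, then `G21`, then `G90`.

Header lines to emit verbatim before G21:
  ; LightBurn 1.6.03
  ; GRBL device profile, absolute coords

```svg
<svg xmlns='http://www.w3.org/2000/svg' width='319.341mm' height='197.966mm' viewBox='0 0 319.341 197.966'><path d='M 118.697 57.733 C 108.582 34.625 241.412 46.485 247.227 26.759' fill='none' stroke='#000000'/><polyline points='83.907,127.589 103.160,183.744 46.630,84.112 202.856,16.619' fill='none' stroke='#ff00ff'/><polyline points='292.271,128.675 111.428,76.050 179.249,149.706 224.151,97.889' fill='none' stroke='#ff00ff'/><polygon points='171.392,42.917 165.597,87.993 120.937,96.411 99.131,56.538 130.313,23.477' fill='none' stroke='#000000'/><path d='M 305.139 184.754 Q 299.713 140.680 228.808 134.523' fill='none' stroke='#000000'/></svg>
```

1 u = 1 mm; y_m = 197.966 − y.

[1] `<path>` cubic bezier, #000000→score S544 F1911: (118.697,140.233) → (133.695,152.047) → (176.988,156.988) → (223.269,161.295) → (247.227,171.207)

[2] `<polyline>` open polyline, #ff00ff→engrave S320 F3687: (83.907,70.377) → (103.160,14.222) → (46.630,113.854) → (202.856,181.347)

[3] `<polyline>` open polyline, #ff00ff→engrave S320 F3687: (292.271,69.291) → (111.428,121.916) → (179.249,48.260) → (224.151,100.077)

[4] `<polygon>` regular polygon, #000000→score S544 F1911: (171.392,155.049) → (165.597,109.973) → (120.937,101.555) → (99.131,141.428) → (130.313,174.489) → (171.392,155.049) (closed)

[5] `<path>` quadratic bezier, #000000→score S544 F1911: (305.139,13.212) → (298.334,32.879) → (283.343,47.807) → (260.168,57.995) → (228.808,63.443)

; LightBurn 1.6.03
; GRBL device profile, absolute coords
G21
G90
G0 X118.697 Y140.233
M4 S544
G1 X133.695 Y152.047 F1911
G1 X176.988 Y156.988
G1 X223.269 Y161.295
G1 X247.227 Y171.207
M5
G0 X83.907 Y70.377
M4 S320
G1 X103.160 Y14.222 F3687
G1 X46.630 Y113.854
G1 X202.856 Y181.347
M5
G0 X292.271 Y69.291
M4 S320
G1 X111.428 Y121.916 F3687
G1 X179.249 Y48.260
G1 X224.151 Y100.077
M5
G0 X171.392 Y155.049
M4 S544
G1 X165.597 Y109.973 F1911
G1 X120.937 Y101.555
G1 X99.131 Y141.428
G1 X130.313 Y174.489
G1 X171.392 Y155.049
M5
G0 X305.139 Y13.212
M4 S544
G1 X298.334 Y32.879 F1911
G1 X283.343 Y47.807
G1 X260.168 Y57.995
G1 X228.808 Y63.443
M5
G0 X0.000 Y0.000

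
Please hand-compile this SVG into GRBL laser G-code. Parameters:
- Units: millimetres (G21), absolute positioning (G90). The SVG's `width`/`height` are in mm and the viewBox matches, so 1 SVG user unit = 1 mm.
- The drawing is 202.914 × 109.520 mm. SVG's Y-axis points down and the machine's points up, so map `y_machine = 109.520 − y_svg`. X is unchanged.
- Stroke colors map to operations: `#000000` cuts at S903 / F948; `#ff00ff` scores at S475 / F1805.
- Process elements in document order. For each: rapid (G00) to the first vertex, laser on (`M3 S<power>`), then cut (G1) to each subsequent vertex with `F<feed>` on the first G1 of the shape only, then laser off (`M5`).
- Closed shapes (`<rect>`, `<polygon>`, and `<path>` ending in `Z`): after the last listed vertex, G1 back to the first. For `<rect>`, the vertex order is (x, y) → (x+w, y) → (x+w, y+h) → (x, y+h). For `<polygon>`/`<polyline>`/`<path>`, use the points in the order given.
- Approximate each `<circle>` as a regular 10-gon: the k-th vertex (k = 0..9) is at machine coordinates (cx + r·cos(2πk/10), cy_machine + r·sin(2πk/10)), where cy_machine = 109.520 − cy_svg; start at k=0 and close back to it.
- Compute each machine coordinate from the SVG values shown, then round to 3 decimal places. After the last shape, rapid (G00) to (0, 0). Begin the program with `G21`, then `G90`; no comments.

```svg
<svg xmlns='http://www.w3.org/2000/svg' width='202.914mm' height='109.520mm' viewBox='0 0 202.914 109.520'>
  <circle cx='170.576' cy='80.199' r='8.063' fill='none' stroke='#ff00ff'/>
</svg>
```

G21
G90
G00 X178.639 Y29.321
M3 S475
G1 X177.099 Y34.060 F1805
G1 X173.068 Y36.989
G1 X168.084 Y36.989
G1 X164.053 Y34.060
G1 X162.513 Y29.321
G1 X164.053 Y24.582
G1 X168.084 Y21.653
G1 X173.068 Y21.653
G1 X177.099 Y24.582
G1 X178.639 Y29.321
M5
G00 X0.000 Y0.000

Since the viewBox matches the mm dimensions, user units are millimetres directly. The only transform is the Y-flip y_m = 109.520 − y_svg.

Shape 1 is a circle drawn with `<circle>`. Its stroke #ff00ff means score at S475, F1805. After flipping Y the toolpath is (178.639,29.321) → (177.099,34.060) → (173.068,36.989) → (168.084,36.989) → (164.053,34.060) → (162.513,29.321) → (164.053,24.582) → (168.084,21.653) → (173.068,21.653) → (177.099,24.582) → (178.639,29.321), returning to the start.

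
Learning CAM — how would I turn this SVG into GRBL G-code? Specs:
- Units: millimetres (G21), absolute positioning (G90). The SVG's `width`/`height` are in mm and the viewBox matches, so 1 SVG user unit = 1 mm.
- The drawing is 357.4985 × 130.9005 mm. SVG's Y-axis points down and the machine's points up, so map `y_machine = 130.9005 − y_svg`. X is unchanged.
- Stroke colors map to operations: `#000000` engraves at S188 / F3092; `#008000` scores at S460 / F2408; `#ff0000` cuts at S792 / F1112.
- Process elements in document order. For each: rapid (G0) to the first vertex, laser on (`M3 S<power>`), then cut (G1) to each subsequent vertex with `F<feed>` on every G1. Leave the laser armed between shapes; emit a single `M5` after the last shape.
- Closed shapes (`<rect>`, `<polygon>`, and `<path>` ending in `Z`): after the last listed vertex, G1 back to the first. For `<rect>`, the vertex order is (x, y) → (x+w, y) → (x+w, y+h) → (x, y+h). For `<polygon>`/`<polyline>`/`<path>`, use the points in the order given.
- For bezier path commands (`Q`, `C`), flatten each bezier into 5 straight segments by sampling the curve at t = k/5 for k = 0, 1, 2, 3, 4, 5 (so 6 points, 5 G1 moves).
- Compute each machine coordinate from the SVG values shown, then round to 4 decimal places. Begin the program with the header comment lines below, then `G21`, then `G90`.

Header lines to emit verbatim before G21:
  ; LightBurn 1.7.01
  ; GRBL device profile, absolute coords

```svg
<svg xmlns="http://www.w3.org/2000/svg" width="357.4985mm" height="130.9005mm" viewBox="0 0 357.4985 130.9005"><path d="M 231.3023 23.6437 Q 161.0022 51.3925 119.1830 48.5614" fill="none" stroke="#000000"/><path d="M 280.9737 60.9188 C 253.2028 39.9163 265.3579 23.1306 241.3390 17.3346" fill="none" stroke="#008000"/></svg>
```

; LightBurn 1.7.01
; GRBL device profile, absolute coords
G21
G90
G0 X231.3023 Y107.2568
M3 S188
G1 X204.3215 Y97.3805 F3092
G1 X179.6192 Y89.9505 F3092
G1 X157.1953 Y84.9670 F3092
G1 X137.0499 Y82.4299 F3092
G1 X119.1830 Y82.3391 F3092
G0 X280.9737 Y69.9817
M3 S460
G1 X268.4935 Y82.0230 F2408
G1 X261.9427 Y92.7272 F2408
G1 X257.6686 Y101.7691 F2408
G1 X252.0183 Y108.8237 F2408
G1 X241.3390 Y113.5659 F2408
M5

1 u = 1 mm; y_m = 130.9005 − y.

[1] `<path>` quadratic bezier, #000000→engrave S188 F3092: (231.3023,107.2568) → (204.3215,97.3805) → (179.6192,89.9505) → (157.1953,84.9670) → (137.0499,82.4299) → (119.1830,82.3391)

[2] `<path>` cubic bezier, #008000→score S460 F2408: (280.9737,69.9817) → (268.4935,82.0230) → (261.9427,92.7272) → (257.6686,101.7691) → (252.0183,108.8237) → (241.3390,113.5659)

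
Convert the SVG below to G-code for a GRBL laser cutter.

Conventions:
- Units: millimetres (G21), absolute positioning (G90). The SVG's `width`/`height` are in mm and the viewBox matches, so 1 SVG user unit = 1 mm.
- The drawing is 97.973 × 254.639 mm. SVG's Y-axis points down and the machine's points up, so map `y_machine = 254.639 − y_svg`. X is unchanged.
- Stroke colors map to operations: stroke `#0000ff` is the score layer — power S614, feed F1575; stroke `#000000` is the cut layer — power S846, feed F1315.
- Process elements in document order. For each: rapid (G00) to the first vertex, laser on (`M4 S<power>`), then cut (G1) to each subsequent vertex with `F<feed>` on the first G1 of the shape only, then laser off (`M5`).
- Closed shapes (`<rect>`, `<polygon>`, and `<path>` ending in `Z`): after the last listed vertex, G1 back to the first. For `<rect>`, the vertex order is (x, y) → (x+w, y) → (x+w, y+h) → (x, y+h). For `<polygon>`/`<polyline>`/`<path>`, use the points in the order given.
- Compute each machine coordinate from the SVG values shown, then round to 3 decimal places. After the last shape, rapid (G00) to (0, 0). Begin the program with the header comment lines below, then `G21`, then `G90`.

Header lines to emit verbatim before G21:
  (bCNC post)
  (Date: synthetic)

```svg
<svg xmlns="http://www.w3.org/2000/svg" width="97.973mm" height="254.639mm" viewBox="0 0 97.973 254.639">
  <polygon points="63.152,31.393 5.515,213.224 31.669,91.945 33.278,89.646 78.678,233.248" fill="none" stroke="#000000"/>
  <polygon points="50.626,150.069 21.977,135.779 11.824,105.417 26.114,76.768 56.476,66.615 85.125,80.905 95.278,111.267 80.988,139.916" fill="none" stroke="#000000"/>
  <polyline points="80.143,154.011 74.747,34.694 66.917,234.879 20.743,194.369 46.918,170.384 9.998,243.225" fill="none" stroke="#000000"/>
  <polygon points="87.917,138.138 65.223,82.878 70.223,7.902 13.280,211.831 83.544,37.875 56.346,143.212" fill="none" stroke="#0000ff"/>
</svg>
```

(bCNC post)
(Date: synthetic)
G21
G90
G00 X63.152 Y223.246
M4 S846
G1 X5.515 Y41.415 F1315
G1 X31.669 Y162.694
G1 X33.278 Y164.993
G1 X78.678 Y21.391
G1 X63.152 Y223.246
M5
G00 X50.626 Y104.570
M4 S846
G1 X21.977 Y118.860 F1315
G1 X11.824 Y149.222
G1 X26.114 Y177.871
G1 X56.476 Y188.024
G1 X85.125 Y173.734
G1 X95.278 Y143.372
G1 X80.988 Y114.723
G1 X50.626 Y104.570
M5
G00 X80.143 Y100.628
M4 S846
G1 X74.747 Y219.945 F1315
G1 X66.917 Y19.760
G1 X20.743 Y60.270
G1 X46.918 Y84.255
G1 X9.998 Y11.414
M5
G00 X87.917 Y116.501
M4 S614
G1 X65.223 Y171.761 F1575
G1 X70.223 Y246.737
G1 X13.280 Y42.808
G1 X83.544 Y216.764
G1 X56.346 Y111.427
G1 X87.917 Y116.501
M5
G00 X0.000 Y0.000

Since the viewBox matches the mm dimensions, user units are millimetres directly. The only transform is the Y-flip y_m = 254.639 − y_svg.

Shape 1 is a closed polygon drawn with `<polygon>`. Its stroke #000000 means cut at S846, F1315. After flipping Y the toolpath is (63.152,223.246) → (5.515,41.415) → (31.669,162.694) → (33.278,164.993) → (78.678,21.391) → (63.152,223.246), returning to the start.

Shape 2 is a regular polygon drawn with `<polygon>`. Its stroke #000000 means cut at S846, F1315. After flipping Y the toolpath is (50.626,104.570) → (21.977,118.860) → (11.824,149.222) → (26.114,177.871) → (56.476,188.024) → (85.125,173.734) → (95.278,143.372) → (80.988,114.723) → (50.626,104.570), returning to the start.

Shape 3 is a open polyline drawn with `<polyline>`. Its stroke #000000 means cut at S846, F1315. After flipping Y the toolpath is (80.143,100.628) → (74.747,219.945) → (66.917,19.760) → (20.743,60.270) → (46.918,84.255) → (9.998,11.414).

Shape 4 is a closed polygon drawn with `<polygon>`. Its stroke #0000ff means score at S614, F1575. After flipping Y the toolpath is (87.917,116.501) → (65.223,171.761) → (70.223,246.737) → (13.280,42.808) → (83.544,216.764) → (56.346,111.427) → (87.917,116.501), returning to the start.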